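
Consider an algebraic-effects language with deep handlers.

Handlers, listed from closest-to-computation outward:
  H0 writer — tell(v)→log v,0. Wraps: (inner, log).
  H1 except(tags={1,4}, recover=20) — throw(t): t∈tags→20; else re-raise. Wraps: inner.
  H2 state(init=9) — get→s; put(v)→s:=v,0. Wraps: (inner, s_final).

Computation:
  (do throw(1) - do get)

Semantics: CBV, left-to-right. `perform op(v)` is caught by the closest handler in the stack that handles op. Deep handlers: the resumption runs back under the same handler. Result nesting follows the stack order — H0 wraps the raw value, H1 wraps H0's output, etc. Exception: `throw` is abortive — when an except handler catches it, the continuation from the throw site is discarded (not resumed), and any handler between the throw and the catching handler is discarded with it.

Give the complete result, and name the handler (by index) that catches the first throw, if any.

Answer: (20, 9) ; first throw caught by: H1

Evaluation trace:
throw(1) @ H1 caught ⇒ 20
H2 returns (20, 9)
= (20, 9)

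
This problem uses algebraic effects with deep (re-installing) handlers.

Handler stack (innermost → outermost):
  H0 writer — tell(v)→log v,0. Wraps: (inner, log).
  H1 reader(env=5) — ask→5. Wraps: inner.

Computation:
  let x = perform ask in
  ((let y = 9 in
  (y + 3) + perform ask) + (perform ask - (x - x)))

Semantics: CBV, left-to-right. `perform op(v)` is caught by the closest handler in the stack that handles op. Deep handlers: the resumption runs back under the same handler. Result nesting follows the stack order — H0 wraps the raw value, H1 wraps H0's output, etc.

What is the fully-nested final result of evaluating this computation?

Working:
ask @ H1 ⇒ 5
ask @ H1 ⇒ 5
ask @ H1 ⇒ 5
H0 returns (22, ())
H1 returns (22, ())
= (22, ())

Answer: (22, ())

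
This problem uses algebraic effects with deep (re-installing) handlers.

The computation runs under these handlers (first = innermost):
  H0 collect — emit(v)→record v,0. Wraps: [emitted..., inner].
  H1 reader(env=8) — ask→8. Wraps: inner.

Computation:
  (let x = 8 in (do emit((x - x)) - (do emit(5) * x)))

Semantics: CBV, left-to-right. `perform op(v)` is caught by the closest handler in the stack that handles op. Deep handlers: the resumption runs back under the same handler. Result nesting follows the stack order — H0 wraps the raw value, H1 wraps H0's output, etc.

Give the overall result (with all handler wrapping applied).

Working:
emit(0) @ H0 ⇒ out+=0
emit(5) @ H0 ⇒ out+=5
H0 returns [0, 5, 0]
H1 returns [0, 5, 0]
= [0, 5, 0]

Answer: [0, 5, 0]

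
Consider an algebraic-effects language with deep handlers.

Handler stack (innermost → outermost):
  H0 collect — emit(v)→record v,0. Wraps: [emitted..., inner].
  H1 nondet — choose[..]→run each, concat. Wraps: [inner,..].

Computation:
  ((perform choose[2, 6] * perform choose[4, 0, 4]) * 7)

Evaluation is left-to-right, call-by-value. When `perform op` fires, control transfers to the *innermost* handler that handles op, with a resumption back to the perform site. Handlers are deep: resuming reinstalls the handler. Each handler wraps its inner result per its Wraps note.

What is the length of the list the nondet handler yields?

Working:
choose[2, 6] @ H1
  branch[0] choose=2:
    choose[4, 0, 4] @ H1
      branch[0] choose=4:
        H0 returns [56]
        H1 returns [[56]]
      branch[1] choose=0:
        H0 returns [0]
        H1 returns [[0]]
      branch[2] choose=4:
        H0 returns [56]
        H1 returns [[56]]
  branch[1] choose=6:
    choose[4, 0, 4] @ H1
      branch[0] choose=4:
        H0 returns [168]
        H1 returns [[168]]
      branch[1] choose=0:
        H0 returns [0]
        H1 returns [[0]]
      branch[2] choose=4:
        H0 returns [168]
        H1 returns [[168]]
= [[56], [0], [56], [168], [0], [168]]

Answer: 6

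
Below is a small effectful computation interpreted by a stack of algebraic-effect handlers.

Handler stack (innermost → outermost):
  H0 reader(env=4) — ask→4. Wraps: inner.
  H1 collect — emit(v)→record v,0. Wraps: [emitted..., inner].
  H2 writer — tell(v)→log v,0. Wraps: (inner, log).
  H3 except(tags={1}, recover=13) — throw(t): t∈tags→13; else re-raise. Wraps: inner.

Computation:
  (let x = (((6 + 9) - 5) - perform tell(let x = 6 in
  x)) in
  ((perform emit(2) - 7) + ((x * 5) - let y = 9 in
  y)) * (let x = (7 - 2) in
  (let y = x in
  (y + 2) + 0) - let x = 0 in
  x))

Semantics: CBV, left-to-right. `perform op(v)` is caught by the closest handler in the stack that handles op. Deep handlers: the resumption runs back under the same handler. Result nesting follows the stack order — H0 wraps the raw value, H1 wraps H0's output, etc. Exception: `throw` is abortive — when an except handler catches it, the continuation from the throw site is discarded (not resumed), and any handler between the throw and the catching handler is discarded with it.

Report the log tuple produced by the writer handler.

Step-by-step:
tell(6) @ H2 ⇒ log+=6
emit(2) @ H1 ⇒ out+=2
H0 returns 238
H1 returns [2, 238]
H2 returns ([2, 238], (6))
H3 returns ([2, 238], (6))
= ([2, 238], (6))

Answer: (6)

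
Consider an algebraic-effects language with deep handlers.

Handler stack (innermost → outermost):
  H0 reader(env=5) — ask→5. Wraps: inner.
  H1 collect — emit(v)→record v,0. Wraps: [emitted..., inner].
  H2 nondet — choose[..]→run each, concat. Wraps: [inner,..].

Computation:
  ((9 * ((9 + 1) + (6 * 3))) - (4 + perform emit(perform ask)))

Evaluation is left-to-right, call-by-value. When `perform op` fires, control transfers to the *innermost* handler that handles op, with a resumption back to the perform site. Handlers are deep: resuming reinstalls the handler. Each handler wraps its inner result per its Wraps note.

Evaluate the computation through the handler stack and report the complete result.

Answer: [[5, 248]]

Working:
ask @ H0 ⇒ 5
emit(5) @ H1 ⇒ out+=5
H0 returns 248
H1 returns [5, 248]
H2 returns [[5, 248]]
= [[5, 248]]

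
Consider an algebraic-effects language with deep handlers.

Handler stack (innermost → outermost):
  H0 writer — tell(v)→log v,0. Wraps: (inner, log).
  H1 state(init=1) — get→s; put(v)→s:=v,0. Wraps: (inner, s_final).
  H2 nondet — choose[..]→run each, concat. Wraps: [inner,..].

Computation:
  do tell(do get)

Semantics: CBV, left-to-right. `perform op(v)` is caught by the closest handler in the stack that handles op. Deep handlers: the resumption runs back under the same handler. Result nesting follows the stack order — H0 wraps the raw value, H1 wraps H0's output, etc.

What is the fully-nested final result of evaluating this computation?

Answer: [((0, (1)), 1)]

Evaluation trace:
get @ H1 ⇒ 1
tell(1) @ H0 ⇒ log+=1
H0 returns (0, (1))
H1 returns ((0, (1)), 1)
H2 returns [((0, (1)), 1)]
= [((0, (1)), 1)]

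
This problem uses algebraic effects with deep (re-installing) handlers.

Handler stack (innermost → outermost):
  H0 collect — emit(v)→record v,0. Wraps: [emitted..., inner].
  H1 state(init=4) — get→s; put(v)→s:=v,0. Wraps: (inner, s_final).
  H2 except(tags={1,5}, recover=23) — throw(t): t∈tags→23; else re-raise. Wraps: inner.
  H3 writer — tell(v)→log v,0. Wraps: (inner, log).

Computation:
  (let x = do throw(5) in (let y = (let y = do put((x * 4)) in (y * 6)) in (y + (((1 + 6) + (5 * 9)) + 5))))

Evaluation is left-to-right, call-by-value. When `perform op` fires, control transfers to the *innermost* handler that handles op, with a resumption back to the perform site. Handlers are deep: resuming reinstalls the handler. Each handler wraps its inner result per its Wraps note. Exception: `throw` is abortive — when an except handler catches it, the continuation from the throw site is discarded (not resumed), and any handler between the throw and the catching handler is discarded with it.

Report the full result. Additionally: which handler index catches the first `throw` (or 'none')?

Answer: (23, ()) ; first throw caught by: H2

Evaluation trace:
throw(5) @ H2 caught ⇒ 23
H3 returns (23, ())
= (23, ())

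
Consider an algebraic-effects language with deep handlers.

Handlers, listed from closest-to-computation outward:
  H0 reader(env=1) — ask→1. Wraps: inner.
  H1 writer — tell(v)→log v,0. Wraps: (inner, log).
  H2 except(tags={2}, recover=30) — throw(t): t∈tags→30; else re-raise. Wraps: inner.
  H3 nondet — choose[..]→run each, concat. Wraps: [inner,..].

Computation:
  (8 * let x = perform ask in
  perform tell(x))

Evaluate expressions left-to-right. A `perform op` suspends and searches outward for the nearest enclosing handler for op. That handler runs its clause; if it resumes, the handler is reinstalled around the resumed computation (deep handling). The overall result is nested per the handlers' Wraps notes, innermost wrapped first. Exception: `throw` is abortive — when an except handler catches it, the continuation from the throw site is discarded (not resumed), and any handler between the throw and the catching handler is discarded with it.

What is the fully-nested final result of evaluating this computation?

Answer: [(0, (1))]

Evaluation trace:
ask @ H0 ⇒ 1
tell(1) @ H1 ⇒ log+=1
H0 returns 0
H1 returns (0, (1))
H2 returns (0, (1))
H3 returns [(0, (1))]
= [(0, (1))]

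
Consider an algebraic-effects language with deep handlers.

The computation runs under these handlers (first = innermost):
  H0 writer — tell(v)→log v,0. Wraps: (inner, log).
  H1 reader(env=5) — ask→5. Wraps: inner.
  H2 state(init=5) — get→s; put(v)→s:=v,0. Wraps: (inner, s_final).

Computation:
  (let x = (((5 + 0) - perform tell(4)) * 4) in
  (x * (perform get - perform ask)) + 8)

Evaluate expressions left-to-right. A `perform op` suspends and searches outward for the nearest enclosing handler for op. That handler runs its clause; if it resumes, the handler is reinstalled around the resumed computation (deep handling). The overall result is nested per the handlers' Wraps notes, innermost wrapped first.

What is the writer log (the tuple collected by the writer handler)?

Answer: (4)

Step-by-step:
tell(4) @ H0 ⇒ log+=4
get @ H2 ⇒ 5
ask @ H1 ⇒ 5
H0 returns (8, (4))
H1 returns (8, (4))
H2 returns ((8, (4)), 5)
= ((8, (4)), 5)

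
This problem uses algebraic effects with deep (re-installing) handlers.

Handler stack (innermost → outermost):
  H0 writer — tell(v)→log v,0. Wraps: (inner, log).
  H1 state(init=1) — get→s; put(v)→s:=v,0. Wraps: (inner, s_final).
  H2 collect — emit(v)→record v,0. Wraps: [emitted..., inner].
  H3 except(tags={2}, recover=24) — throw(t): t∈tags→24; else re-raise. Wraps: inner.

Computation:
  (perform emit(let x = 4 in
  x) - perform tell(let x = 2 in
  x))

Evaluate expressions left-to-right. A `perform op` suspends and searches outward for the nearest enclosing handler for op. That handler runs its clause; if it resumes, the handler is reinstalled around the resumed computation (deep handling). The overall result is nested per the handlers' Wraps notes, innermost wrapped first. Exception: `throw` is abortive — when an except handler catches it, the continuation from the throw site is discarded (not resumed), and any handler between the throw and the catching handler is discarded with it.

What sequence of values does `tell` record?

Answer: (2)

Evaluation trace:
emit(4) @ H2 ⇒ out+=4
tell(2) @ H0 ⇒ log+=2
H0 returns (0, (2))
H1 returns ((0, (2)), 1)
H2 returns [4, ((0, (2)), 1)]
H3 returns [4, ((0, (2)), 1)]
= [4, ((0, (2)), 1)]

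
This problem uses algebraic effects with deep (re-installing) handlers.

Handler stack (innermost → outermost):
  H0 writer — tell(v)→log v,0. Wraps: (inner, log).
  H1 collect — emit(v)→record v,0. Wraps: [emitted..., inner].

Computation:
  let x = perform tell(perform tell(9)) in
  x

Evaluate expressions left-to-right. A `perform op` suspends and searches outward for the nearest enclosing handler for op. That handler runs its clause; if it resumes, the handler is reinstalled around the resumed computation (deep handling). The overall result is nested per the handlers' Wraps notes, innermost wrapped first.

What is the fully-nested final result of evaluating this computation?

Evaluation trace:
tell(9) @ H0 ⇒ log+=9
tell(0) @ H0 ⇒ log+=0
H0 returns (0, (9, 0))
H1 returns [(0, (9, 0))]
= [(0, (9, 0))]

Answer: [(0, (9, 0))]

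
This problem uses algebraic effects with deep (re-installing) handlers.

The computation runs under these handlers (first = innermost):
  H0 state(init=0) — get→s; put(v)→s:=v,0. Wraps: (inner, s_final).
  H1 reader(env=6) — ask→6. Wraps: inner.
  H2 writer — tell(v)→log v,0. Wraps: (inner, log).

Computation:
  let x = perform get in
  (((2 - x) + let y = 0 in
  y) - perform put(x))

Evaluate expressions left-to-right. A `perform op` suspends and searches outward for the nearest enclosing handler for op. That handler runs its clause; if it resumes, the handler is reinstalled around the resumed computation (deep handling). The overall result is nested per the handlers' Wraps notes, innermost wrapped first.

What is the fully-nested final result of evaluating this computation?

Answer: ((2, 0), ())

Working:
get @ H0 ⇒ 0
put(0) @ H0 ⇒ s:=0
H0 returns (2, 0)
H1 returns (2, 0)
H2 returns ((2, 0), ())
= ((2, 0), ())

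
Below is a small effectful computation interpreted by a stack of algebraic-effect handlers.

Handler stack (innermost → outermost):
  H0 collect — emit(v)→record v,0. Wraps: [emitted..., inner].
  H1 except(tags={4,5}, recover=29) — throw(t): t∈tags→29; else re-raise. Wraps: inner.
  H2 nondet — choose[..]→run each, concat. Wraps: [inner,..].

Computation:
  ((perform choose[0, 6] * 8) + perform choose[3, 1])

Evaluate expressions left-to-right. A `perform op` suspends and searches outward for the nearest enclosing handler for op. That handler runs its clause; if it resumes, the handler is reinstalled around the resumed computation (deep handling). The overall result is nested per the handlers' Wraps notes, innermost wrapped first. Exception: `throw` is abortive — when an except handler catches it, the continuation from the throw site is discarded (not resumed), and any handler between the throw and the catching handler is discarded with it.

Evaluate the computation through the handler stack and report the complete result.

Answer: [[3], [1], [51], [49]]

Step-by-step:
choose[0, 6] @ H2
  branch[0] choose=0:
    choose[3, 1] @ H2
      branch[0] choose=3:
        H0 returns [3]
        H1 returns [3]
        H2 returns [[3]]
      branch[1] choose=1:
        H0 returns [1]
        H1 returns [1]
        H2 returns [[1]]
  branch[1] choose=6:
    choose[3, 1] @ H2
      branch[0] choose=3:
        H0 returns [51]
        H1 returns [51]
        H2 returns [[51]]
      branch[1] choose=1:
        H0 returns [49]
        H1 returns [49]
        H2 returns [[49]]
= [[3], [1], [51], [49]]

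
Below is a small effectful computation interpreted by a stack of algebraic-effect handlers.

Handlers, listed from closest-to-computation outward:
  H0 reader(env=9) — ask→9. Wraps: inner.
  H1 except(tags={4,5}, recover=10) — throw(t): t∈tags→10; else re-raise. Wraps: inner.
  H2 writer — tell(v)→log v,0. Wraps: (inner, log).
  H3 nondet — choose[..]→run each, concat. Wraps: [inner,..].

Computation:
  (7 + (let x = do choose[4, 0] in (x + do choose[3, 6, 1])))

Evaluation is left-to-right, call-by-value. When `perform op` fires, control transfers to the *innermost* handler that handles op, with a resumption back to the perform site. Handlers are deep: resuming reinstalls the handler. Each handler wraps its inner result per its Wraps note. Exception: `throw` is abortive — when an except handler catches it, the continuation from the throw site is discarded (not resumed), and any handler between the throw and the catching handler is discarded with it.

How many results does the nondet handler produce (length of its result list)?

Evaluation trace:
choose[4, 0] @ H3
  branch[0] choose=4:
    choose[3, 6, 1] @ H3
      branch[0] choose=3:
        H0 returns 14
        H1 returns 14
        H2 returns (14, ())
        H3 returns [(14, ())]
      branch[1] choose=6:
        H0 returns 17
        H1 returns 17
        H2 returns (17, ())
        H3 returns [(17, ())]
      branch[2] choose=1:
        H0 returns 12
        H1 returns 12
        H2 returns (12, ())
        H3 returns [(12, ())]
  branch[1] choose=0:
    choose[3, 6, 1] @ H3
      branch[0] choose=3:
        H0 returns 10
        H1 returns 10
        H2 returns (10, ())
        H3 returns [(10, ())]
      branch[1] choose=6:
        H0 returns 13
        H1 returns 13
        H2 returns (13, ())
        H3 returns [(13, ())]
      branch[2] choose=1:
        H0 returns 8
        H1 returns 8
        H2 returns (8, ())
        H3 returns [(8, ())]
= [(14, ()), (17, ()), (12, ()), (10, ()), (13, ()), (8, ())]

Answer: 6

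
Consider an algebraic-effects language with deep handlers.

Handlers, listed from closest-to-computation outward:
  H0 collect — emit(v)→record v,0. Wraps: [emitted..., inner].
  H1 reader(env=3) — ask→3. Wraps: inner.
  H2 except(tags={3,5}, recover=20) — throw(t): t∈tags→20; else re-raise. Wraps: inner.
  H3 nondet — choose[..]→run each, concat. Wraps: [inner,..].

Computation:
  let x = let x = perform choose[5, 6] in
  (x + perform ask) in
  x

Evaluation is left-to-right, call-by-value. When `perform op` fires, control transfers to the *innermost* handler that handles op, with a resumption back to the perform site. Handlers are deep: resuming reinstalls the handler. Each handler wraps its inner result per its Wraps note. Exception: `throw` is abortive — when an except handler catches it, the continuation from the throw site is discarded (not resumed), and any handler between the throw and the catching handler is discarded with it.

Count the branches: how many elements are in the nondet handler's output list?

Answer: 2

Step-by-step:
choose[5, 6] @ H3
  branch[0] choose=5:
    ask @ H1 ⇒ 3
    H0 returns [8]
    H1 returns [8]
    H2 returns [8]
    H3 returns [[8]]
  branch[1] choose=6:
    ask @ H1 ⇒ 3
    H0 returns [9]
    H1 returns [9]
    H2 returns [9]
    H3 returns [[9]]
= [[8], [9]]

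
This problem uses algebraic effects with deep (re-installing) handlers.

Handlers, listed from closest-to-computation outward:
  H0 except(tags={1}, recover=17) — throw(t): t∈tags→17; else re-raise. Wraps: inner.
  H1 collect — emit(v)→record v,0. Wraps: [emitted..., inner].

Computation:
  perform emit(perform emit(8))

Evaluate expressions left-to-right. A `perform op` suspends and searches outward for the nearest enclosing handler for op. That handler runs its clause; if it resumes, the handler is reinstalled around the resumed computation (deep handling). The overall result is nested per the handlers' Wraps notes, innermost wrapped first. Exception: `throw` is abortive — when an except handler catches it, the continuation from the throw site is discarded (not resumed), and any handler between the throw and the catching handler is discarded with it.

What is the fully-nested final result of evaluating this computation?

Step-by-step:
emit(8) @ H1 ⇒ out+=8
emit(0) @ H1 ⇒ out+=0
H0 returns 0
H1 returns [8, 0, 0]
= [8, 0, 0]

Answer: [8, 0, 0]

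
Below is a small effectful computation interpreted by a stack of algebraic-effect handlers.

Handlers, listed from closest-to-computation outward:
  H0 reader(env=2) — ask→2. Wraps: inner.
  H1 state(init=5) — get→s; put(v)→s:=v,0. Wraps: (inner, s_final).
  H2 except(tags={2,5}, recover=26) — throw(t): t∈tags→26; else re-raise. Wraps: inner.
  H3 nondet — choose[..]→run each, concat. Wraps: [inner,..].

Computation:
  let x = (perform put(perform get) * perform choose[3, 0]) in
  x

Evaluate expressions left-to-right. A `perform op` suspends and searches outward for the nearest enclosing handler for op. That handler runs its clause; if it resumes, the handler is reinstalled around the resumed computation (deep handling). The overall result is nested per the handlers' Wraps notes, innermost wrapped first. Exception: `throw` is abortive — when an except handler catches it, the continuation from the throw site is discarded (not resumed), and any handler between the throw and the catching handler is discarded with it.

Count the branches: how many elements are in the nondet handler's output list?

Answer: 2

Evaluation trace:
get @ H1 ⇒ 5
put(5) @ H1 ⇒ s:=5
choose[3, 0] @ H3
  branch[0] choose=3:
    H0 returns 0
    H1 returns (0, 5)
    H2 returns (0, 5)
    H3 returns [(0, 5)]
  branch[1] choose=0:
    H0 returns 0
    H1 returns (0, 5)
    H2 returns (0, 5)
    H3 returns [(0, 5)]
= [(0, 5), (0, 5)]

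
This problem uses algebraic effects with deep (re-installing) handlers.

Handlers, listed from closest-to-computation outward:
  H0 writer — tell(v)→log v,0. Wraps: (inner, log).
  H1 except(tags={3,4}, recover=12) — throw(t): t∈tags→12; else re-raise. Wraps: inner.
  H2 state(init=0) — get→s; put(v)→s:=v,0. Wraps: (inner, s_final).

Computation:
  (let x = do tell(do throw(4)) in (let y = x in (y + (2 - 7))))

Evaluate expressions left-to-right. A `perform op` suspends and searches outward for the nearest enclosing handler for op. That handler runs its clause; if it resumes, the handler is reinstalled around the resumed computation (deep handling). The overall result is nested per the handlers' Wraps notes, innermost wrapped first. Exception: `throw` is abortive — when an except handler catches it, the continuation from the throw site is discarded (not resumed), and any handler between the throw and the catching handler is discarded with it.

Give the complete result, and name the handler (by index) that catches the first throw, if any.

Working:
throw(4) @ H1 caught ⇒ 12
H2 returns (12, 0)
= (12, 0)

Answer: (12, 0) ; first throw caught by: H1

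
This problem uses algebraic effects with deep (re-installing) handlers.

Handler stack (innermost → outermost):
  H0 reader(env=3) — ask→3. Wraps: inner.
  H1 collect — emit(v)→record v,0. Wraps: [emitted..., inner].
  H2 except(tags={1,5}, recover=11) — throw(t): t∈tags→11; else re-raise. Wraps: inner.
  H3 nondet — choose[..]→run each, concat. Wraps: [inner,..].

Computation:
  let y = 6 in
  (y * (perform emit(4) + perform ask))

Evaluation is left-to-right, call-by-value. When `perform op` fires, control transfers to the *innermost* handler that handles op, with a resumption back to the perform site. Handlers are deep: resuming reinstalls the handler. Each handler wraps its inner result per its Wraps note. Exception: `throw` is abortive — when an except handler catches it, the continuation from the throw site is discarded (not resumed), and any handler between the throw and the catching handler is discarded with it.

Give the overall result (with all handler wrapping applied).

Evaluation trace:
emit(4) @ H1 ⇒ out+=4
ask @ H0 ⇒ 3
H0 returns 18
H1 returns [4, 18]
H2 returns [4, 18]
H3 returns [[4, 18]]
= [[4, 18]]

Answer: [[4, 18]]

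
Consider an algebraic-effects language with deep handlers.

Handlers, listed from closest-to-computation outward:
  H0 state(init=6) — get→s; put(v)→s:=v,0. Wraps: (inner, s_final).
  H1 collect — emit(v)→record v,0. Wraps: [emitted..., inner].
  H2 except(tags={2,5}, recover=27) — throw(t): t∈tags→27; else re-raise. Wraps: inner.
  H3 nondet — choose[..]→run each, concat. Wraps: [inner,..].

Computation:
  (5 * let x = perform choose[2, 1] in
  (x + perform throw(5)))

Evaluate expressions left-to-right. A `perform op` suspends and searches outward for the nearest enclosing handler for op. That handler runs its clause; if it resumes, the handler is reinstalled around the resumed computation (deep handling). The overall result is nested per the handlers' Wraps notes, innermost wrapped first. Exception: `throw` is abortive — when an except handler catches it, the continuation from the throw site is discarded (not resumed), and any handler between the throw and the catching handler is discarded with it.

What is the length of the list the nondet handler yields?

Answer: 2

Evaluation trace:
choose[2, 1] @ H3
  branch[0] choose=2:
    throw(5) @ H2 caught ⇒ 27
    H3 returns [27]
  branch[1] choose=1:
    throw(5) @ H2 caught ⇒ 27
    H3 returns [27]
= [27, 27]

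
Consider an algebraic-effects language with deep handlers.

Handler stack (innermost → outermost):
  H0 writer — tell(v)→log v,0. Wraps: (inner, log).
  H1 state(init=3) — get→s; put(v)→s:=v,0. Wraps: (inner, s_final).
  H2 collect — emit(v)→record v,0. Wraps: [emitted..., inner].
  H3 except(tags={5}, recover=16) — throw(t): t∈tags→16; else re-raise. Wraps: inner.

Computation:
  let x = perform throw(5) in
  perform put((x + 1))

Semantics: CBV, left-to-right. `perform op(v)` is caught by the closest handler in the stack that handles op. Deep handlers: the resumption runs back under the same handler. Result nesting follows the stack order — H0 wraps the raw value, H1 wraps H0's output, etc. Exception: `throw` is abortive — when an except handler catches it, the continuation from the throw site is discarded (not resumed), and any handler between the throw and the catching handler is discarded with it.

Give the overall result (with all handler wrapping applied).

Working:
throw(5) @ H3 caught ⇒ 16
= 16

Answer: 16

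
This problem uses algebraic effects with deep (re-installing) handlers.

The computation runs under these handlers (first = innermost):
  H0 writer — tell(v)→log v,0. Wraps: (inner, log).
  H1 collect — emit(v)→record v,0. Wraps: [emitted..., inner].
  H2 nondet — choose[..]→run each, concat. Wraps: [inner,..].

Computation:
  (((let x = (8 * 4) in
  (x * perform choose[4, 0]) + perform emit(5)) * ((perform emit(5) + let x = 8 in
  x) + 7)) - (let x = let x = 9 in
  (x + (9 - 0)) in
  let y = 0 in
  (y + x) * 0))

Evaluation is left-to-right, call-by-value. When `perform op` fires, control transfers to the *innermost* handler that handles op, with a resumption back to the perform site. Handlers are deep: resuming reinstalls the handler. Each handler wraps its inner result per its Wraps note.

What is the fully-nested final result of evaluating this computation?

Answer: [[5, 5, (1920, ())], [5, 5, (0, ())]]

Evaluation trace:
choose[4, 0] @ H2
  branch[0] choose=4:
    emit(5) @ H1 ⇒ out+=5
    emit(5) @ H1 ⇒ out+=5
    H0 returns (1920, ())
    H1 returns [5, 5, (1920, ())]
    H2 returns [[5, 5, (1920, ())]]
  branch[1] choose=0:
    emit(5) @ H1 ⇒ out+=5
    emit(5) @ H1 ⇒ out+=5
    H0 returns (0, ())
    H1 returns [5, 5, (0, ())]
    H2 returns [[5, 5, (0, ())]]
= [[5, 5, (1920, ())], [5, 5, (0, ())]]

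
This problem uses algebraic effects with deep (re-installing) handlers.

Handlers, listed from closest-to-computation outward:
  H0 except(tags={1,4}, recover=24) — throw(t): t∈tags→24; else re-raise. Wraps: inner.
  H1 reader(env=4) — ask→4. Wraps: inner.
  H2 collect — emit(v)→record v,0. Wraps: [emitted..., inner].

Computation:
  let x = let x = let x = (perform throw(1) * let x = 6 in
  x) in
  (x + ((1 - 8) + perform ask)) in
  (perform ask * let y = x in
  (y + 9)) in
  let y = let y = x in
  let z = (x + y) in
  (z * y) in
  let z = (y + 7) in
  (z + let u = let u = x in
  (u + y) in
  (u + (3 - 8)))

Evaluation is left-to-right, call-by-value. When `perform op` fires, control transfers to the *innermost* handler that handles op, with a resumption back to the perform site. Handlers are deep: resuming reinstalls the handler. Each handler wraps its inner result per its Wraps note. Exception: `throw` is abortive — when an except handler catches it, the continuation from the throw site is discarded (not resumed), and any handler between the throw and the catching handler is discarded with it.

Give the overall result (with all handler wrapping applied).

Step-by-step:
throw(1) @ H0 caught ⇒ 24
H1 returns 24
H2 returns [24]
= [24]

Answer: [24]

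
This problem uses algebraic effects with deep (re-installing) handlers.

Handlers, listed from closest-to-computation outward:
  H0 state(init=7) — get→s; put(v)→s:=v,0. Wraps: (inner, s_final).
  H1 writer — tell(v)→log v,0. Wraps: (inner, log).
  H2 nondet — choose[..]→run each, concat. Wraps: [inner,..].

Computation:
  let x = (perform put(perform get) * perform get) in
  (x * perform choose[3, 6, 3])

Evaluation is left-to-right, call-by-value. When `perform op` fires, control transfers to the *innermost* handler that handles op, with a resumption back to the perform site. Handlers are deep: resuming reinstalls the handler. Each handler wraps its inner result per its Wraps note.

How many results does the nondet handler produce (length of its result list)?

Working:
get @ H0 ⇒ 7
put(7) @ H0 ⇒ s:=7
get @ H0 ⇒ 7
choose[3, 6, 3] @ H2
  branch[0] choose=3:
    H0 returns (0, 7)
    H1 returns ((0, 7), ())
    H2 returns [((0, 7), ())]
  branch[1] choose=6:
    H0 returns (0, 7)
    H1 returns ((0, 7), ())
    H2 returns [((0, 7), ())]
  branch[2] choose=3:
    H0 returns (0, 7)
    H1 returns ((0, 7), ())
    H2 returns [((0, 7), ())]
= [((0, 7), ()), ((0, 7), ()), ((0, 7), ())]

Answer: 3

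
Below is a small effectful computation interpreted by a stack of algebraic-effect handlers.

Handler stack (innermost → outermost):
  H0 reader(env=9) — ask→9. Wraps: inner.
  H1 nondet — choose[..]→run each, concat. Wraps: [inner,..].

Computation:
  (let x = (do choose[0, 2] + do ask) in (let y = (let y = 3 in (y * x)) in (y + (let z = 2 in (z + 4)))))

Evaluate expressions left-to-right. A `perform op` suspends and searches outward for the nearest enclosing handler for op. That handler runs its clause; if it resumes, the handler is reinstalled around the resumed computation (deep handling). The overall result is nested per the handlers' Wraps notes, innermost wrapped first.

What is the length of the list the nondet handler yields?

Answer: 2

Working:
choose[0, 2] @ H1
  branch[0] choose=0:
    ask @ H0 ⇒ 9
    H0 returns 33
    H1 returns [33]
  branch[1] choose=2:
    ask @ H0 ⇒ 9
    H0 returns 39
    H1 returns [39]
= [33, 39]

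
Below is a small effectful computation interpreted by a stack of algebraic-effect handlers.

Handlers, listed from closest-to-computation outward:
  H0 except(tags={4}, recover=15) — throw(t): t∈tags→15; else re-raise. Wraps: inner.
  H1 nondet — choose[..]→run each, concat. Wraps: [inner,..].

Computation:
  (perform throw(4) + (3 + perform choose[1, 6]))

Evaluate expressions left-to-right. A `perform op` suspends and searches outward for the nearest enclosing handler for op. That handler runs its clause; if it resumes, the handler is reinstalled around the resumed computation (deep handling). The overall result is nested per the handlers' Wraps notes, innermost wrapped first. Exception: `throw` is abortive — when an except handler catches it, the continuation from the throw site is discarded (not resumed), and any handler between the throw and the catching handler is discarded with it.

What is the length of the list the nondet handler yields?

Working:
throw(4) @ H0 caught ⇒ 15
H1 returns [15]
= [15]

Answer: 1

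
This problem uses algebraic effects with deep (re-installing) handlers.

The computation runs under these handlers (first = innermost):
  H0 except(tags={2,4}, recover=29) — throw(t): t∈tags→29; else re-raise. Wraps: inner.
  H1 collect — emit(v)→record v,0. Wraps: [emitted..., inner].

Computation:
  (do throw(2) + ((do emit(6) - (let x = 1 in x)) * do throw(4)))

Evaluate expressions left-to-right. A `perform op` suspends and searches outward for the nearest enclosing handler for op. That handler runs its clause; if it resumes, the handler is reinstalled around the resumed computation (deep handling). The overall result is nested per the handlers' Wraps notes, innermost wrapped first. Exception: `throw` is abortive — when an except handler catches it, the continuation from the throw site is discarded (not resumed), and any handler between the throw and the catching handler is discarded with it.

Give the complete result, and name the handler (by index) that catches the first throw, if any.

Evaluation trace:
throw(2) @ H0 caught ⇒ 29
H1 returns [29]
= [29]

Answer: [29] ; first throw caught by: H0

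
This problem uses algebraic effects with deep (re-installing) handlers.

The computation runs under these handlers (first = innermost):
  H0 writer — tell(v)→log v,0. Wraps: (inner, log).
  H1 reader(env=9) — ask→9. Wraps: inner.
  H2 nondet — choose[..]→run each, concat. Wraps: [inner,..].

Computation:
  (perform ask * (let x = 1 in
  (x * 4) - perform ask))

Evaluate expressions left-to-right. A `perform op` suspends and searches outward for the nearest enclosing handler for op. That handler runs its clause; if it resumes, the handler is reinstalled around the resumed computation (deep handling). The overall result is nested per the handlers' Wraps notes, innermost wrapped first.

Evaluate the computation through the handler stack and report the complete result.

Answer: [(-45, ())]

Evaluation trace:
ask @ H1 ⇒ 9
ask @ H1 ⇒ 9
H0 returns (-45, ())
H1 returns (-45, ())
H2 returns [(-45, ())]
= [(-45, ())]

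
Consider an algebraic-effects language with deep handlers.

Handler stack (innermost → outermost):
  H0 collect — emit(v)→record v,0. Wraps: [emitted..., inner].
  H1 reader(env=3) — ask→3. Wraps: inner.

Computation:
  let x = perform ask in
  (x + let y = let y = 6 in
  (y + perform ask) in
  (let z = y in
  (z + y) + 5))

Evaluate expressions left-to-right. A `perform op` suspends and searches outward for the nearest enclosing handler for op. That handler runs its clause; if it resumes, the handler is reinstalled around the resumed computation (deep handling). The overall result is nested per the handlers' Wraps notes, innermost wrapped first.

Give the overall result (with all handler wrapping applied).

Answer: [26]

Evaluation trace:
ask @ H1 ⇒ 3
ask @ H1 ⇒ 3
H0 returns [26]
H1 returns [26]
= [26]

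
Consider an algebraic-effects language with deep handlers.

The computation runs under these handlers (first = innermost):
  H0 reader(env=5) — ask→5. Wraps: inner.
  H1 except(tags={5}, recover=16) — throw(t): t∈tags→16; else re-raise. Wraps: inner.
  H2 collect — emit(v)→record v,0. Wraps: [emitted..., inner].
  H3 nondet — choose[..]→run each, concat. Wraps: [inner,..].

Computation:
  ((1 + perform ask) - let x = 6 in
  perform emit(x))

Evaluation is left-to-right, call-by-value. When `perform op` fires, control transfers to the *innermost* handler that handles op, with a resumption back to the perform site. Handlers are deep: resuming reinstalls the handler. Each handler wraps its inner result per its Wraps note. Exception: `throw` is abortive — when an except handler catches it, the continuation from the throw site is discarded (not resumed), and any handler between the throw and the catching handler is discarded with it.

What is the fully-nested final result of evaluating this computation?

Answer: [[6, 6]]

Step-by-step:
ask @ H0 ⇒ 5
emit(6) @ H2 ⇒ out+=6
H0 returns 6
H1 returns 6
H2 returns [6, 6]
H3 returns [[6, 6]]
= [[6, 6]]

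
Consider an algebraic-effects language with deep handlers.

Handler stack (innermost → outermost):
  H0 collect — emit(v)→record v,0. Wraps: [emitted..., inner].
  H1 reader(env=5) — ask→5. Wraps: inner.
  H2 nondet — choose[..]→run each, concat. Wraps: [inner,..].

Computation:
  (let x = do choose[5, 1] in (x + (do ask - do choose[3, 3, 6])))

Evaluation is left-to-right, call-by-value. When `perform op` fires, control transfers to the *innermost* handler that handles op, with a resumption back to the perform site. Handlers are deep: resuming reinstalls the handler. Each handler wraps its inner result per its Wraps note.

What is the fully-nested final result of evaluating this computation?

Evaluation trace:
choose[5, 1] @ H2
  branch[0] choose=5:
    ask @ H1 ⇒ 5
    choose[3, 3, 6] @ H2
      branch[0] choose=3:
        H0 returns [7]
        H1 returns [7]
        H2 returns [[7]]
      branch[1] choose=3:
        H0 returns [7]
        H1 returns [7]
        H2 returns [[7]]
      branch[2] choose=6:
        H0 returns [4]
        H1 returns [4]
        H2 returns [[4]]
  branch[1] choose=1:
    ask @ H1 ⇒ 5
    choose[3, 3, 6] @ H2
      branch[0] choose=3:
        H0 returns [3]
        H1 returns [3]
        H2 returns [[3]]
      branch[1] choose=3:
        H0 returns [3]
        H1 returns [3]
        H2 returns [[3]]
      branch[2] choose=6:
        H0 returns [0]
        H1 returns [0]
        H2 returns [[0]]
= [[7], [7], [4], [3], [3], [0]]

Answer: [[7], [7], [4], [3], [3], [0]]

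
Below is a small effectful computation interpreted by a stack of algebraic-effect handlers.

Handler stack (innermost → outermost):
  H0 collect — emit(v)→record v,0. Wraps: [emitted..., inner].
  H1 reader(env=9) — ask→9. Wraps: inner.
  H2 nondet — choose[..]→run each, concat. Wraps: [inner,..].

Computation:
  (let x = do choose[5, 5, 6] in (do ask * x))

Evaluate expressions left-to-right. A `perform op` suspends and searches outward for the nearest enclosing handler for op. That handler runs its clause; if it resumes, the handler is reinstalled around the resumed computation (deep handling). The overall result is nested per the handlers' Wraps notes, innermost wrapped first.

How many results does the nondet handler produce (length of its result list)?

Answer: 3

Evaluation trace:
choose[5, 5, 6] @ H2
  branch[0] choose=5:
    ask @ H1 ⇒ 9
    H0 returns [45]
    H1 returns [45]
    H2 returns [[45]]
  branch[1] choose=5:
    ask @ H1 ⇒ 9
    H0 returns [45]
    H1 returns [45]
    H2 returns [[45]]
  branch[2] choose=6:
    ask @ H1 ⇒ 9
    H0 returns [54]
    H1 returns [54]
    H2 returns [[54]]
= [[45], [45], [54]]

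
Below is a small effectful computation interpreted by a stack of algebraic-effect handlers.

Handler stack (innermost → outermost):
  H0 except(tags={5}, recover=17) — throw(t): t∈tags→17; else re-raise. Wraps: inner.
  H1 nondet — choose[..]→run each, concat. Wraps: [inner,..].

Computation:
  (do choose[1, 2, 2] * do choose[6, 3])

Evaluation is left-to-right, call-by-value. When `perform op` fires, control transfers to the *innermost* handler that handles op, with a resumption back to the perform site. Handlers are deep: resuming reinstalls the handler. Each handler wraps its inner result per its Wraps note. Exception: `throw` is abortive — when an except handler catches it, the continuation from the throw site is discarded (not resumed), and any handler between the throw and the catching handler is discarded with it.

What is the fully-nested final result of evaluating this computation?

Evaluation trace:
choose[1, 2, 2] @ H1
  branch[0] choose=1:
    choose[6, 3] @ H1
      branch[0] choose=6:
        H0 returns 6
        H1 returns [6]
      branch[1] choose=3:
        H0 returns 3
        H1 returns [3]
  branch[1] choose=2:
    choose[6, 3] @ H1
      branch[0] choose=6:
        H0 returns 12
        H1 returns [12]
      branch[1] choose=3:
        H0 returns 6
        H1 returns [6]
  branch[2] choose=2:
    choose[6, 3] @ H1
      branch[0] choose=6:
        H0 returns 12
        H1 returns [12]
      branch[1] choose=3:
        H0 returns 6
        H1 returns [6]
= [6, 3, 12, 6, 12, 6]

Answer: [6, 3, 12, 6, 12, 6]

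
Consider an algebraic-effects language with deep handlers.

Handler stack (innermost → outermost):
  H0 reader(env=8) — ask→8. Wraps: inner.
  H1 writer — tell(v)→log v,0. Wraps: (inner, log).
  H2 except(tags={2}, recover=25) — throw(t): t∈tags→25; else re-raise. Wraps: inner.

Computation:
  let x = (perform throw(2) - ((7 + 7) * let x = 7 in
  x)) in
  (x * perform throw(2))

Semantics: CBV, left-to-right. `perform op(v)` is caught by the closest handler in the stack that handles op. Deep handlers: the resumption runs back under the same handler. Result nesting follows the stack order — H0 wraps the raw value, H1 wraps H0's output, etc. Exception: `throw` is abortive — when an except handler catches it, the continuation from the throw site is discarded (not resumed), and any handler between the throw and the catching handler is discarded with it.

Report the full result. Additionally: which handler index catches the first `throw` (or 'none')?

Working:
throw(2) @ H2 caught ⇒ 25
= 25

Answer: 25 ; first throw caught by: H2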